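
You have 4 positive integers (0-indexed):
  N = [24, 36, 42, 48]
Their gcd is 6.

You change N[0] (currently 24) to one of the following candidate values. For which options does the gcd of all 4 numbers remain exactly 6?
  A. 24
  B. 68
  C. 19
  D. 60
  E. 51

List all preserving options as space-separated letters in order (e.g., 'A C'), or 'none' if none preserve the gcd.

Answer: A D

Derivation:
Old gcd = 6; gcd of others (without N[0]) = 6
New gcd for candidate v: gcd(6, v). Preserves old gcd iff gcd(6, v) = 6.
  Option A: v=24, gcd(6,24)=6 -> preserves
  Option B: v=68, gcd(6,68)=2 -> changes
  Option C: v=19, gcd(6,19)=1 -> changes
  Option D: v=60, gcd(6,60)=6 -> preserves
  Option E: v=51, gcd(6,51)=3 -> changes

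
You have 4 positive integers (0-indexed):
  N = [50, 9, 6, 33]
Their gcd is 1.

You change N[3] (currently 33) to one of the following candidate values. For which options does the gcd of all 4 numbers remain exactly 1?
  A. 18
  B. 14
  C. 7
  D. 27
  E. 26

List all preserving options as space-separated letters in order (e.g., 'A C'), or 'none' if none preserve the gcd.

Answer: A B C D E

Derivation:
Old gcd = 1; gcd of others (without N[3]) = 1
New gcd for candidate v: gcd(1, v). Preserves old gcd iff gcd(1, v) = 1.
  Option A: v=18, gcd(1,18)=1 -> preserves
  Option B: v=14, gcd(1,14)=1 -> preserves
  Option C: v=7, gcd(1,7)=1 -> preserves
  Option D: v=27, gcd(1,27)=1 -> preserves
  Option E: v=26, gcd(1,26)=1 -> preserves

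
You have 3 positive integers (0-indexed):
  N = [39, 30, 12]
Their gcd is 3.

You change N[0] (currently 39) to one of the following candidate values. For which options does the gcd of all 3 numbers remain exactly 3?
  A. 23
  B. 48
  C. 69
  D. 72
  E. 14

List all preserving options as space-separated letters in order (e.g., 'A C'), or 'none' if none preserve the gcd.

Answer: C

Derivation:
Old gcd = 3; gcd of others (without N[0]) = 6
New gcd for candidate v: gcd(6, v). Preserves old gcd iff gcd(6, v) = 3.
  Option A: v=23, gcd(6,23)=1 -> changes
  Option B: v=48, gcd(6,48)=6 -> changes
  Option C: v=69, gcd(6,69)=3 -> preserves
  Option D: v=72, gcd(6,72)=6 -> changes
  Option E: v=14, gcd(6,14)=2 -> changes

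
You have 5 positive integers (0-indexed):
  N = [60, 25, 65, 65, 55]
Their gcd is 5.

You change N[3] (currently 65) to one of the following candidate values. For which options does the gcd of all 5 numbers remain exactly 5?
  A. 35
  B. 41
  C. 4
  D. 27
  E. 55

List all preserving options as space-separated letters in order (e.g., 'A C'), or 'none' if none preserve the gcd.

Old gcd = 5; gcd of others (without N[3]) = 5
New gcd for candidate v: gcd(5, v). Preserves old gcd iff gcd(5, v) = 5.
  Option A: v=35, gcd(5,35)=5 -> preserves
  Option B: v=41, gcd(5,41)=1 -> changes
  Option C: v=4, gcd(5,4)=1 -> changes
  Option D: v=27, gcd(5,27)=1 -> changes
  Option E: v=55, gcd(5,55)=5 -> preserves

Answer: A E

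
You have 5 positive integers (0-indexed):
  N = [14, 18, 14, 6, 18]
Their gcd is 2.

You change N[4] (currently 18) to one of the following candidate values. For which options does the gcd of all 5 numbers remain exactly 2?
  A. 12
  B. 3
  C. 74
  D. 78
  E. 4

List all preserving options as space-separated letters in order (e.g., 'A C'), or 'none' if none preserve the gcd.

Answer: A C D E

Derivation:
Old gcd = 2; gcd of others (without N[4]) = 2
New gcd for candidate v: gcd(2, v). Preserves old gcd iff gcd(2, v) = 2.
  Option A: v=12, gcd(2,12)=2 -> preserves
  Option B: v=3, gcd(2,3)=1 -> changes
  Option C: v=74, gcd(2,74)=2 -> preserves
  Option D: v=78, gcd(2,78)=2 -> preserves
  Option E: v=4, gcd(2,4)=2 -> preserves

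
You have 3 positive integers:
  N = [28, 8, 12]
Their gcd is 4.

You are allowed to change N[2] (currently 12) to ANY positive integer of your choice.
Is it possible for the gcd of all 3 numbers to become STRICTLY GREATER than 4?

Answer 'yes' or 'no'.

Answer: no

Derivation:
Current gcd = 4
gcd of all OTHER numbers (without N[2]=12): gcd([28, 8]) = 4
The new gcd after any change is gcd(4, new_value).
This can be at most 4.
Since 4 = old gcd 4, the gcd can only stay the same or decrease.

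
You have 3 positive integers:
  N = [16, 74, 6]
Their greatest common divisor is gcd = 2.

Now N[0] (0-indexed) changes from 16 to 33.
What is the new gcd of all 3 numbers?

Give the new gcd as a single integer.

Answer: 1

Derivation:
Numbers: [16, 74, 6], gcd = 2
Change: index 0, 16 -> 33
gcd of the OTHER numbers (without index 0): gcd([74, 6]) = 2
New gcd = gcd(g_others, new_val) = gcd(2, 33) = 1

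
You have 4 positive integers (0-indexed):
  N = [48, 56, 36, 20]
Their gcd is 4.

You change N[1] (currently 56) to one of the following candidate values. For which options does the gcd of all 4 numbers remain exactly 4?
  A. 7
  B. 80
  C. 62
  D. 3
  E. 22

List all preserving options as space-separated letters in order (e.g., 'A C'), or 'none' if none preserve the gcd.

Old gcd = 4; gcd of others (without N[1]) = 4
New gcd for candidate v: gcd(4, v). Preserves old gcd iff gcd(4, v) = 4.
  Option A: v=7, gcd(4,7)=1 -> changes
  Option B: v=80, gcd(4,80)=4 -> preserves
  Option C: v=62, gcd(4,62)=2 -> changes
  Option D: v=3, gcd(4,3)=1 -> changes
  Option E: v=22, gcd(4,22)=2 -> changes

Answer: B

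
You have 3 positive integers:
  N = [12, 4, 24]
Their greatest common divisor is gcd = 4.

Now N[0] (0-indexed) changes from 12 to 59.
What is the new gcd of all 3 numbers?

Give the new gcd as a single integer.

Answer: 1

Derivation:
Numbers: [12, 4, 24], gcd = 4
Change: index 0, 12 -> 59
gcd of the OTHER numbers (without index 0): gcd([4, 24]) = 4
New gcd = gcd(g_others, new_val) = gcd(4, 59) = 1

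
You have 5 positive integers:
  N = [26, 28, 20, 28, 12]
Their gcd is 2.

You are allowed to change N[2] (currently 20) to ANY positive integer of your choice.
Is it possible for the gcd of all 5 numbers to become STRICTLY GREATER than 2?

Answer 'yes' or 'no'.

Current gcd = 2
gcd of all OTHER numbers (without N[2]=20): gcd([26, 28, 28, 12]) = 2
The new gcd after any change is gcd(2, new_value).
This can be at most 2.
Since 2 = old gcd 2, the gcd can only stay the same or decrease.

Answer: no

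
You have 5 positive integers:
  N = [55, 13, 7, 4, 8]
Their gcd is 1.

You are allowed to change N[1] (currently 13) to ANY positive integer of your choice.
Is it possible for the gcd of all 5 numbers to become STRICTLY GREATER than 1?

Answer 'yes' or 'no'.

Current gcd = 1
gcd of all OTHER numbers (without N[1]=13): gcd([55, 7, 4, 8]) = 1
The new gcd after any change is gcd(1, new_value).
This can be at most 1.
Since 1 = old gcd 1, the gcd can only stay the same or decrease.

Answer: no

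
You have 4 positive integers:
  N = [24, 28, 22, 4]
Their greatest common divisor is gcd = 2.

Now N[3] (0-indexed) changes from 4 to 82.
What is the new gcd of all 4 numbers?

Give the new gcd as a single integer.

Answer: 2

Derivation:
Numbers: [24, 28, 22, 4], gcd = 2
Change: index 3, 4 -> 82
gcd of the OTHER numbers (without index 3): gcd([24, 28, 22]) = 2
New gcd = gcd(g_others, new_val) = gcd(2, 82) = 2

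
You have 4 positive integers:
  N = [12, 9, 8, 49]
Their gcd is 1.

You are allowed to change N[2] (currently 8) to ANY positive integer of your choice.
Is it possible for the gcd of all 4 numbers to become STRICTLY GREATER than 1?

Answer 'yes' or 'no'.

Current gcd = 1
gcd of all OTHER numbers (without N[2]=8): gcd([12, 9, 49]) = 1
The new gcd after any change is gcd(1, new_value).
This can be at most 1.
Since 1 = old gcd 1, the gcd can only stay the same or decrease.

Answer: no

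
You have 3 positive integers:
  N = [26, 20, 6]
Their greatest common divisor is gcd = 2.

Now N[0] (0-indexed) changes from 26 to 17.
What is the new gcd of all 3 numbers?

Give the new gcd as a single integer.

Numbers: [26, 20, 6], gcd = 2
Change: index 0, 26 -> 17
gcd of the OTHER numbers (without index 0): gcd([20, 6]) = 2
New gcd = gcd(g_others, new_val) = gcd(2, 17) = 1

Answer: 1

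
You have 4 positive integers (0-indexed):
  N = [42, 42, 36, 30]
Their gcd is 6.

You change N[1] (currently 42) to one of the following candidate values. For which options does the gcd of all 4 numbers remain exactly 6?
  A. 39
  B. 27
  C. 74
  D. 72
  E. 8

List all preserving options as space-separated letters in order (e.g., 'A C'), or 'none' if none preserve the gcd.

Answer: D

Derivation:
Old gcd = 6; gcd of others (without N[1]) = 6
New gcd for candidate v: gcd(6, v). Preserves old gcd iff gcd(6, v) = 6.
  Option A: v=39, gcd(6,39)=3 -> changes
  Option B: v=27, gcd(6,27)=3 -> changes
  Option C: v=74, gcd(6,74)=2 -> changes
  Option D: v=72, gcd(6,72)=6 -> preserves
  Option E: v=8, gcd(6,8)=2 -> changes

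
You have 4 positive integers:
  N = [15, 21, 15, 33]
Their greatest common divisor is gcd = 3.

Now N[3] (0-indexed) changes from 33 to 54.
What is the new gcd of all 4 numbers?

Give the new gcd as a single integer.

Answer: 3

Derivation:
Numbers: [15, 21, 15, 33], gcd = 3
Change: index 3, 33 -> 54
gcd of the OTHER numbers (without index 3): gcd([15, 21, 15]) = 3
New gcd = gcd(g_others, new_val) = gcd(3, 54) = 3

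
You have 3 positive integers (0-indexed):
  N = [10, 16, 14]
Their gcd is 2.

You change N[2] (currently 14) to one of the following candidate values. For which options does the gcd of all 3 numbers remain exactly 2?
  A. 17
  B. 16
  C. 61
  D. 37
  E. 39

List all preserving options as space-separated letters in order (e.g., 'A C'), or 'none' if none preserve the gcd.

Old gcd = 2; gcd of others (without N[2]) = 2
New gcd for candidate v: gcd(2, v). Preserves old gcd iff gcd(2, v) = 2.
  Option A: v=17, gcd(2,17)=1 -> changes
  Option B: v=16, gcd(2,16)=2 -> preserves
  Option C: v=61, gcd(2,61)=1 -> changes
  Option D: v=37, gcd(2,37)=1 -> changes
  Option E: v=39, gcd(2,39)=1 -> changes

Answer: B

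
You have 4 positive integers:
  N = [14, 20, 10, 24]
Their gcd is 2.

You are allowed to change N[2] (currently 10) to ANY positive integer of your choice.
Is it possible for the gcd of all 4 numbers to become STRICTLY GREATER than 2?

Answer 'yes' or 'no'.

Current gcd = 2
gcd of all OTHER numbers (without N[2]=10): gcd([14, 20, 24]) = 2
The new gcd after any change is gcd(2, new_value).
This can be at most 2.
Since 2 = old gcd 2, the gcd can only stay the same or decrease.

Answer: no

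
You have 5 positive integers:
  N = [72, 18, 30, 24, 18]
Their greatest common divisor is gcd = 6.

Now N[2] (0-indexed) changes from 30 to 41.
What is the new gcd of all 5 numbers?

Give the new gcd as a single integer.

Answer: 1

Derivation:
Numbers: [72, 18, 30, 24, 18], gcd = 6
Change: index 2, 30 -> 41
gcd of the OTHER numbers (without index 2): gcd([72, 18, 24, 18]) = 6
New gcd = gcd(g_others, new_val) = gcd(6, 41) = 1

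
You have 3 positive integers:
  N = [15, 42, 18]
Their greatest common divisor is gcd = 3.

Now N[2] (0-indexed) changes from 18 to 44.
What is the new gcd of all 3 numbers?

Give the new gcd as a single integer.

Answer: 1

Derivation:
Numbers: [15, 42, 18], gcd = 3
Change: index 2, 18 -> 44
gcd of the OTHER numbers (without index 2): gcd([15, 42]) = 3
New gcd = gcd(g_others, new_val) = gcd(3, 44) = 1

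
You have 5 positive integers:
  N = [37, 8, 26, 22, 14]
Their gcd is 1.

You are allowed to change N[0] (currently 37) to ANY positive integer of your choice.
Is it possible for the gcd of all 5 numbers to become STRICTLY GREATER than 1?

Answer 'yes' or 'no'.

Current gcd = 1
gcd of all OTHER numbers (without N[0]=37): gcd([8, 26, 22, 14]) = 2
The new gcd after any change is gcd(2, new_value).
This can be at most 2.
Since 2 > old gcd 1, the gcd CAN increase (e.g., set N[0] = 2).

Answer: yes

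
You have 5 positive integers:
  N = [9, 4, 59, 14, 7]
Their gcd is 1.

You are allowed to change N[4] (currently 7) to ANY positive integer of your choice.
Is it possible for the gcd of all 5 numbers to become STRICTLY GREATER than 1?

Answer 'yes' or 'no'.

Current gcd = 1
gcd of all OTHER numbers (without N[4]=7): gcd([9, 4, 59, 14]) = 1
The new gcd after any change is gcd(1, new_value).
This can be at most 1.
Since 1 = old gcd 1, the gcd can only stay the same or decrease.

Answer: no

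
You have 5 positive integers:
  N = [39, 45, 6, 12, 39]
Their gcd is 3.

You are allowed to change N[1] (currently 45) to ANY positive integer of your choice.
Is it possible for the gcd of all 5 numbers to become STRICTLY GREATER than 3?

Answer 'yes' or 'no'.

Answer: no

Derivation:
Current gcd = 3
gcd of all OTHER numbers (without N[1]=45): gcd([39, 6, 12, 39]) = 3
The new gcd after any change is gcd(3, new_value).
This can be at most 3.
Since 3 = old gcd 3, the gcd can only stay the same or decrease.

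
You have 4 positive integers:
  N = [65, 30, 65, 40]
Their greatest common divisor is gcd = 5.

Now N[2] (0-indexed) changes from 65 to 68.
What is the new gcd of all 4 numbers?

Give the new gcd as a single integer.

Numbers: [65, 30, 65, 40], gcd = 5
Change: index 2, 65 -> 68
gcd of the OTHER numbers (without index 2): gcd([65, 30, 40]) = 5
New gcd = gcd(g_others, new_val) = gcd(5, 68) = 1

Answer: 1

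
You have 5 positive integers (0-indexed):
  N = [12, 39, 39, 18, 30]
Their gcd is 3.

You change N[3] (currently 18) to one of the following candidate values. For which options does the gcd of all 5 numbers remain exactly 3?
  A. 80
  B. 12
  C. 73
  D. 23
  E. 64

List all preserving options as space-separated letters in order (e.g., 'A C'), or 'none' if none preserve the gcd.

Old gcd = 3; gcd of others (without N[3]) = 3
New gcd for candidate v: gcd(3, v). Preserves old gcd iff gcd(3, v) = 3.
  Option A: v=80, gcd(3,80)=1 -> changes
  Option B: v=12, gcd(3,12)=3 -> preserves
  Option C: v=73, gcd(3,73)=1 -> changes
  Option D: v=23, gcd(3,23)=1 -> changes
  Option E: v=64, gcd(3,64)=1 -> changes

Answer: B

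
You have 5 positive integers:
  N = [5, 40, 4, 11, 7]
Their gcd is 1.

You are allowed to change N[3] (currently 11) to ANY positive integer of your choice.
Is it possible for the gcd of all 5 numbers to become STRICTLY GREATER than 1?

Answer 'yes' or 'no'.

Answer: no

Derivation:
Current gcd = 1
gcd of all OTHER numbers (without N[3]=11): gcd([5, 40, 4, 7]) = 1
The new gcd after any change is gcd(1, new_value).
This can be at most 1.
Since 1 = old gcd 1, the gcd can only stay the same or decrease.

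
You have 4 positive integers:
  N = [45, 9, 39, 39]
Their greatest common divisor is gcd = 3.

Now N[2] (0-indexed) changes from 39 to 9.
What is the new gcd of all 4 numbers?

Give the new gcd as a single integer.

Numbers: [45, 9, 39, 39], gcd = 3
Change: index 2, 39 -> 9
gcd of the OTHER numbers (without index 2): gcd([45, 9, 39]) = 3
New gcd = gcd(g_others, new_val) = gcd(3, 9) = 3

Answer: 3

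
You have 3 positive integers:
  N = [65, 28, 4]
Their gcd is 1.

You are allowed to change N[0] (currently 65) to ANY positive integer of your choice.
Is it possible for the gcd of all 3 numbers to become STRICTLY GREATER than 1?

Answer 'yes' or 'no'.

Answer: yes

Derivation:
Current gcd = 1
gcd of all OTHER numbers (without N[0]=65): gcd([28, 4]) = 4
The new gcd after any change is gcd(4, new_value).
This can be at most 4.
Since 4 > old gcd 1, the gcd CAN increase (e.g., set N[0] = 4).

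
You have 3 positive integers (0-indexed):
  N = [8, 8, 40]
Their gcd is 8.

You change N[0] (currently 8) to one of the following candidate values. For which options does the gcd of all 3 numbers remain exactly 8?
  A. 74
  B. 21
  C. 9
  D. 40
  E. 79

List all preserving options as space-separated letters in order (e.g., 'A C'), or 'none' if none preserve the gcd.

Old gcd = 8; gcd of others (without N[0]) = 8
New gcd for candidate v: gcd(8, v). Preserves old gcd iff gcd(8, v) = 8.
  Option A: v=74, gcd(8,74)=2 -> changes
  Option B: v=21, gcd(8,21)=1 -> changes
  Option C: v=9, gcd(8,9)=1 -> changes
  Option D: v=40, gcd(8,40)=8 -> preserves
  Option E: v=79, gcd(8,79)=1 -> changes

Answer: D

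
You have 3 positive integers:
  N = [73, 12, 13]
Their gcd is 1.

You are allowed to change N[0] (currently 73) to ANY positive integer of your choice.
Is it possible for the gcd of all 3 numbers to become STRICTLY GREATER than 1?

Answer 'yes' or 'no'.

Current gcd = 1
gcd of all OTHER numbers (without N[0]=73): gcd([12, 13]) = 1
The new gcd after any change is gcd(1, new_value).
This can be at most 1.
Since 1 = old gcd 1, the gcd can only stay the same or decrease.

Answer: no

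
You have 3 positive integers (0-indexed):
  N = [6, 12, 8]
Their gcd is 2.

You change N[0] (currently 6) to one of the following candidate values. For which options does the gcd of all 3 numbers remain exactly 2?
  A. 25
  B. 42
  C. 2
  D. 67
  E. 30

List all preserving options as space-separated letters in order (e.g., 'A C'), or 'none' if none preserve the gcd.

Old gcd = 2; gcd of others (without N[0]) = 4
New gcd for candidate v: gcd(4, v). Preserves old gcd iff gcd(4, v) = 2.
  Option A: v=25, gcd(4,25)=1 -> changes
  Option B: v=42, gcd(4,42)=2 -> preserves
  Option C: v=2, gcd(4,2)=2 -> preserves
  Option D: v=67, gcd(4,67)=1 -> changes
  Option E: v=30, gcd(4,30)=2 -> preserves

Answer: B C E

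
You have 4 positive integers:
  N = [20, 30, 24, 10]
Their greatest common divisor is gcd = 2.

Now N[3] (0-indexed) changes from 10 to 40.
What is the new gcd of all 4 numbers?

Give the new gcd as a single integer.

Numbers: [20, 30, 24, 10], gcd = 2
Change: index 3, 10 -> 40
gcd of the OTHER numbers (without index 3): gcd([20, 30, 24]) = 2
New gcd = gcd(g_others, new_val) = gcd(2, 40) = 2

Answer: 2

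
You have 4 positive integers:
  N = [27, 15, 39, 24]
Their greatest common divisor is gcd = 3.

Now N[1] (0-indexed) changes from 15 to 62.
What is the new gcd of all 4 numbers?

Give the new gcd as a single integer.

Numbers: [27, 15, 39, 24], gcd = 3
Change: index 1, 15 -> 62
gcd of the OTHER numbers (without index 1): gcd([27, 39, 24]) = 3
New gcd = gcd(g_others, new_val) = gcd(3, 62) = 1

Answer: 1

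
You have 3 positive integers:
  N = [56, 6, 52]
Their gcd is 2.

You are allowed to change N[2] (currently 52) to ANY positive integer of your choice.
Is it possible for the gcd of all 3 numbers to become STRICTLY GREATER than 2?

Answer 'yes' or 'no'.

Current gcd = 2
gcd of all OTHER numbers (without N[2]=52): gcd([56, 6]) = 2
The new gcd after any change is gcd(2, new_value).
This can be at most 2.
Since 2 = old gcd 2, the gcd can only stay the same or decrease.

Answer: no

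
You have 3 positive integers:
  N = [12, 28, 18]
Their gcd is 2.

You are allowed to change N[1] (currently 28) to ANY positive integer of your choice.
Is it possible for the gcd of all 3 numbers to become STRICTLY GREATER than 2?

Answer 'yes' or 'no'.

Current gcd = 2
gcd of all OTHER numbers (without N[1]=28): gcd([12, 18]) = 6
The new gcd after any change is gcd(6, new_value).
This can be at most 6.
Since 6 > old gcd 2, the gcd CAN increase (e.g., set N[1] = 6).

Answer: yes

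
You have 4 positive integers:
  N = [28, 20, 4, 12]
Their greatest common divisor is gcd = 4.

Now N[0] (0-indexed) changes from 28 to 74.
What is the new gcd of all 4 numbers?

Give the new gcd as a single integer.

Numbers: [28, 20, 4, 12], gcd = 4
Change: index 0, 28 -> 74
gcd of the OTHER numbers (without index 0): gcd([20, 4, 12]) = 4
New gcd = gcd(g_others, new_val) = gcd(4, 74) = 2

Answer: 2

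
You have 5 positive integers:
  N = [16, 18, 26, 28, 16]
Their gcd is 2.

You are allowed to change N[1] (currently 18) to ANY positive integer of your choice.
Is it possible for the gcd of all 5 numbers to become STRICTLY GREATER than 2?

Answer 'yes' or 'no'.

Answer: no

Derivation:
Current gcd = 2
gcd of all OTHER numbers (without N[1]=18): gcd([16, 26, 28, 16]) = 2
The new gcd after any change is gcd(2, new_value).
This can be at most 2.
Since 2 = old gcd 2, the gcd can only stay the same or decrease.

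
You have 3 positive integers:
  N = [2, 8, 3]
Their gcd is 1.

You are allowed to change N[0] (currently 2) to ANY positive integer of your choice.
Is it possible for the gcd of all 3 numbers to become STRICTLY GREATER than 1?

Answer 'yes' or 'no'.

Current gcd = 1
gcd of all OTHER numbers (without N[0]=2): gcd([8, 3]) = 1
The new gcd after any change is gcd(1, new_value).
This can be at most 1.
Since 1 = old gcd 1, the gcd can only stay the same or decrease.

Answer: no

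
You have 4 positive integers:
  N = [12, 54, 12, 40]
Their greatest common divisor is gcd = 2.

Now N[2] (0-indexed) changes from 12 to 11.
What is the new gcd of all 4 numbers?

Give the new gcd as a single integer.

Answer: 1

Derivation:
Numbers: [12, 54, 12, 40], gcd = 2
Change: index 2, 12 -> 11
gcd of the OTHER numbers (without index 2): gcd([12, 54, 40]) = 2
New gcd = gcd(g_others, new_val) = gcd(2, 11) = 1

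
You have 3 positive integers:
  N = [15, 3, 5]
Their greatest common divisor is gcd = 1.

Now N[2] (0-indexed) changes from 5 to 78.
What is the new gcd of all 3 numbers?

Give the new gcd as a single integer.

Numbers: [15, 3, 5], gcd = 1
Change: index 2, 5 -> 78
gcd of the OTHER numbers (without index 2): gcd([15, 3]) = 3
New gcd = gcd(g_others, new_val) = gcd(3, 78) = 3

Answer: 3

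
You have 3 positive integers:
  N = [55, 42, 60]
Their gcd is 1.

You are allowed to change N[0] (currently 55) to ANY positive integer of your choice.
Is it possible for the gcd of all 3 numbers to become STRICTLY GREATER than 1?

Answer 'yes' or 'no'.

Current gcd = 1
gcd of all OTHER numbers (without N[0]=55): gcd([42, 60]) = 6
The new gcd after any change is gcd(6, new_value).
This can be at most 6.
Since 6 > old gcd 1, the gcd CAN increase (e.g., set N[0] = 6).

Answer: yes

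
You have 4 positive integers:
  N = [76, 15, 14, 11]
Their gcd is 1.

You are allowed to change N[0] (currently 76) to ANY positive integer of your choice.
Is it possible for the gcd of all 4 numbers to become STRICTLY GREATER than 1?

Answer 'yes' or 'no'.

Answer: no

Derivation:
Current gcd = 1
gcd of all OTHER numbers (without N[0]=76): gcd([15, 14, 11]) = 1
The new gcd after any change is gcd(1, new_value).
This can be at most 1.
Since 1 = old gcd 1, the gcd can only stay the same or decrease.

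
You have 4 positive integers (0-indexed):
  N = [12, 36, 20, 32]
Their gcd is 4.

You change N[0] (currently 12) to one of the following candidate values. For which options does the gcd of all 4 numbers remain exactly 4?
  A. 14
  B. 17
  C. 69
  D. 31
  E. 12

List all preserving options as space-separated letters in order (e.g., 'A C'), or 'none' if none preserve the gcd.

Answer: E

Derivation:
Old gcd = 4; gcd of others (without N[0]) = 4
New gcd for candidate v: gcd(4, v). Preserves old gcd iff gcd(4, v) = 4.
  Option A: v=14, gcd(4,14)=2 -> changes
  Option B: v=17, gcd(4,17)=1 -> changes
  Option C: v=69, gcd(4,69)=1 -> changes
  Option D: v=31, gcd(4,31)=1 -> changes
  Option E: v=12, gcd(4,12)=4 -> preserves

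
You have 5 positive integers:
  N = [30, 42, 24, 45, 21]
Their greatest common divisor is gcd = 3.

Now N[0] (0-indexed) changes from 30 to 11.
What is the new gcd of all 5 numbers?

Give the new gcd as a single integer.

Numbers: [30, 42, 24, 45, 21], gcd = 3
Change: index 0, 30 -> 11
gcd of the OTHER numbers (without index 0): gcd([42, 24, 45, 21]) = 3
New gcd = gcd(g_others, new_val) = gcd(3, 11) = 1

Answer: 1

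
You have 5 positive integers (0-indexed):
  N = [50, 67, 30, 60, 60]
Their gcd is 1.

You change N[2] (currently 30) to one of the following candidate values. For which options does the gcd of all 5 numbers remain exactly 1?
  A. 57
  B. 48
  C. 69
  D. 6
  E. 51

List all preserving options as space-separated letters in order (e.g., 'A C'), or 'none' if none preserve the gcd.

Old gcd = 1; gcd of others (without N[2]) = 1
New gcd for candidate v: gcd(1, v). Preserves old gcd iff gcd(1, v) = 1.
  Option A: v=57, gcd(1,57)=1 -> preserves
  Option B: v=48, gcd(1,48)=1 -> preserves
  Option C: v=69, gcd(1,69)=1 -> preserves
  Option D: v=6, gcd(1,6)=1 -> preserves
  Option E: v=51, gcd(1,51)=1 -> preserves

Answer: A B C D E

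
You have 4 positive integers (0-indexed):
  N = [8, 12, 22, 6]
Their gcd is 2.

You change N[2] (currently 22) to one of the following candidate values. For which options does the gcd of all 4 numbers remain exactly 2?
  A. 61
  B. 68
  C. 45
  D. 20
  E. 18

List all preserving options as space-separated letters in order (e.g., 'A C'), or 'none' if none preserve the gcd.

Answer: B D E

Derivation:
Old gcd = 2; gcd of others (without N[2]) = 2
New gcd for candidate v: gcd(2, v). Preserves old gcd iff gcd(2, v) = 2.
  Option A: v=61, gcd(2,61)=1 -> changes
  Option B: v=68, gcd(2,68)=2 -> preserves
  Option C: v=45, gcd(2,45)=1 -> changes
  Option D: v=20, gcd(2,20)=2 -> preserves
  Option E: v=18, gcd(2,18)=2 -> preserves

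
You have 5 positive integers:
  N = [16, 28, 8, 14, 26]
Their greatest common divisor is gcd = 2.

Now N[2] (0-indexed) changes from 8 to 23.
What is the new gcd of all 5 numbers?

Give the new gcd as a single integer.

Numbers: [16, 28, 8, 14, 26], gcd = 2
Change: index 2, 8 -> 23
gcd of the OTHER numbers (without index 2): gcd([16, 28, 14, 26]) = 2
New gcd = gcd(g_others, new_val) = gcd(2, 23) = 1

Answer: 1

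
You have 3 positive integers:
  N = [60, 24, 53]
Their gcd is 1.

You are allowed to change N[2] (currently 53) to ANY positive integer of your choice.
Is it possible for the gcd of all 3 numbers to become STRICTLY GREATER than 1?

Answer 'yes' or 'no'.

Answer: yes

Derivation:
Current gcd = 1
gcd of all OTHER numbers (without N[2]=53): gcd([60, 24]) = 12
The new gcd after any change is gcd(12, new_value).
This can be at most 12.
Since 12 > old gcd 1, the gcd CAN increase (e.g., set N[2] = 12).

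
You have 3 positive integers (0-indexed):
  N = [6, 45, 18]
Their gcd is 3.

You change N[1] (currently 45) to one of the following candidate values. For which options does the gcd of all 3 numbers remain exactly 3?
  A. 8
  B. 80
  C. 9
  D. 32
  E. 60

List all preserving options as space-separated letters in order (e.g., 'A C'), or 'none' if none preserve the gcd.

Answer: C

Derivation:
Old gcd = 3; gcd of others (without N[1]) = 6
New gcd for candidate v: gcd(6, v). Preserves old gcd iff gcd(6, v) = 3.
  Option A: v=8, gcd(6,8)=2 -> changes
  Option B: v=80, gcd(6,80)=2 -> changes
  Option C: v=9, gcd(6,9)=3 -> preserves
  Option D: v=32, gcd(6,32)=2 -> changes
  Option E: v=60, gcd(6,60)=6 -> changes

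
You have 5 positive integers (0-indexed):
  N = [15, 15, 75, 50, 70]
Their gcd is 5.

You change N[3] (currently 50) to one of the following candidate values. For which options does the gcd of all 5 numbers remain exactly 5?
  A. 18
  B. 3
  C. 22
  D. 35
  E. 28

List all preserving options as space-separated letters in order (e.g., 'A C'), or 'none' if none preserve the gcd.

Old gcd = 5; gcd of others (without N[3]) = 5
New gcd for candidate v: gcd(5, v). Preserves old gcd iff gcd(5, v) = 5.
  Option A: v=18, gcd(5,18)=1 -> changes
  Option B: v=3, gcd(5,3)=1 -> changes
  Option C: v=22, gcd(5,22)=1 -> changes
  Option D: v=35, gcd(5,35)=5 -> preserves
  Option E: v=28, gcd(5,28)=1 -> changes

Answer: D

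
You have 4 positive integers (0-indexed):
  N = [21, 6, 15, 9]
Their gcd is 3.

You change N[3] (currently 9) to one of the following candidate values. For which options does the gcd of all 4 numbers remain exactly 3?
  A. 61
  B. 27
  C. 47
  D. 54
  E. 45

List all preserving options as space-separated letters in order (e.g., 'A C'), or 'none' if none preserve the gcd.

Old gcd = 3; gcd of others (without N[3]) = 3
New gcd for candidate v: gcd(3, v). Preserves old gcd iff gcd(3, v) = 3.
  Option A: v=61, gcd(3,61)=1 -> changes
  Option B: v=27, gcd(3,27)=3 -> preserves
  Option C: v=47, gcd(3,47)=1 -> changes
  Option D: v=54, gcd(3,54)=3 -> preserves
  Option E: v=45, gcd(3,45)=3 -> preserves

Answer: B D E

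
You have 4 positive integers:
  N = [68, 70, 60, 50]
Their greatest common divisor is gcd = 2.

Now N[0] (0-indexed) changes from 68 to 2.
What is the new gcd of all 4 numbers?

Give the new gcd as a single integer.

Answer: 2

Derivation:
Numbers: [68, 70, 60, 50], gcd = 2
Change: index 0, 68 -> 2
gcd of the OTHER numbers (without index 0): gcd([70, 60, 50]) = 10
New gcd = gcd(g_others, new_val) = gcd(10, 2) = 2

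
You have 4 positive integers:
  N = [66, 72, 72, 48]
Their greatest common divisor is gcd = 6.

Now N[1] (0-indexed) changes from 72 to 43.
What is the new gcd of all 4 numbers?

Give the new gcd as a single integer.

Numbers: [66, 72, 72, 48], gcd = 6
Change: index 1, 72 -> 43
gcd of the OTHER numbers (without index 1): gcd([66, 72, 48]) = 6
New gcd = gcd(g_others, new_val) = gcd(6, 43) = 1

Answer: 1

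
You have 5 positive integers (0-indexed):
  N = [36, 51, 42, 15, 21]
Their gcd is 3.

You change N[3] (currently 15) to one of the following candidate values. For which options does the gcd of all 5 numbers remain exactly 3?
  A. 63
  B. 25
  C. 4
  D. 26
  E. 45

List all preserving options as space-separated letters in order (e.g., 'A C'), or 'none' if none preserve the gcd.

Answer: A E

Derivation:
Old gcd = 3; gcd of others (without N[3]) = 3
New gcd for candidate v: gcd(3, v). Preserves old gcd iff gcd(3, v) = 3.
  Option A: v=63, gcd(3,63)=3 -> preserves
  Option B: v=25, gcd(3,25)=1 -> changes
  Option C: v=4, gcd(3,4)=1 -> changes
  Option D: v=26, gcd(3,26)=1 -> changes
  Option E: v=45, gcd(3,45)=3 -> preserves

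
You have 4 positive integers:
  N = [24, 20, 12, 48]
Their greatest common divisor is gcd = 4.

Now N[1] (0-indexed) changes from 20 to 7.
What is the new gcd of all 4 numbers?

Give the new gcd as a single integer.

Answer: 1

Derivation:
Numbers: [24, 20, 12, 48], gcd = 4
Change: index 1, 20 -> 7
gcd of the OTHER numbers (without index 1): gcd([24, 12, 48]) = 12
New gcd = gcd(g_others, new_val) = gcd(12, 7) = 1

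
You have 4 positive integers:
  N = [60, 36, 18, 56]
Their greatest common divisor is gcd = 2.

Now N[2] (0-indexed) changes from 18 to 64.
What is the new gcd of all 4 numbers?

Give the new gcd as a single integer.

Numbers: [60, 36, 18, 56], gcd = 2
Change: index 2, 18 -> 64
gcd of the OTHER numbers (without index 2): gcd([60, 36, 56]) = 4
New gcd = gcd(g_others, new_val) = gcd(4, 64) = 4

Answer: 4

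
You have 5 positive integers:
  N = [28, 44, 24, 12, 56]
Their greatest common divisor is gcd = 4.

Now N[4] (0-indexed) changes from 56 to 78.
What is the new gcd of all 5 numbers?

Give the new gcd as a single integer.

Answer: 2

Derivation:
Numbers: [28, 44, 24, 12, 56], gcd = 4
Change: index 4, 56 -> 78
gcd of the OTHER numbers (without index 4): gcd([28, 44, 24, 12]) = 4
New gcd = gcd(g_others, new_val) = gcd(4, 78) = 2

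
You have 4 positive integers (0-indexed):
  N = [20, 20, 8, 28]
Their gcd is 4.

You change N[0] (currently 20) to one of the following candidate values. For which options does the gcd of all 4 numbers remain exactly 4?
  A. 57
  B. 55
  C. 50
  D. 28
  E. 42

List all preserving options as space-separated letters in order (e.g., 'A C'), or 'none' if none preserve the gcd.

Old gcd = 4; gcd of others (without N[0]) = 4
New gcd for candidate v: gcd(4, v). Preserves old gcd iff gcd(4, v) = 4.
  Option A: v=57, gcd(4,57)=1 -> changes
  Option B: v=55, gcd(4,55)=1 -> changes
  Option C: v=50, gcd(4,50)=2 -> changes
  Option D: v=28, gcd(4,28)=4 -> preserves
  Option E: v=42, gcd(4,42)=2 -> changes

Answer: D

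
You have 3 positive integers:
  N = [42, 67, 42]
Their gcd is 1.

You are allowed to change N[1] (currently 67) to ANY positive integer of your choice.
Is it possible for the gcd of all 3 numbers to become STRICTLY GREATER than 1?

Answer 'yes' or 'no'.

Current gcd = 1
gcd of all OTHER numbers (without N[1]=67): gcd([42, 42]) = 42
The new gcd after any change is gcd(42, new_value).
This can be at most 42.
Since 42 > old gcd 1, the gcd CAN increase (e.g., set N[1] = 42).

Answer: yes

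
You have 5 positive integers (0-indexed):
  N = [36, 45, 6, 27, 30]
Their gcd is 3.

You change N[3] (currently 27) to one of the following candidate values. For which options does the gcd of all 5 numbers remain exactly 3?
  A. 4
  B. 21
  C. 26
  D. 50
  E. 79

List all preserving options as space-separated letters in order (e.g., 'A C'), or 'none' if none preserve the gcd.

Answer: B

Derivation:
Old gcd = 3; gcd of others (without N[3]) = 3
New gcd for candidate v: gcd(3, v). Preserves old gcd iff gcd(3, v) = 3.
  Option A: v=4, gcd(3,4)=1 -> changes
  Option B: v=21, gcd(3,21)=3 -> preserves
  Option C: v=26, gcd(3,26)=1 -> changes
  Option D: v=50, gcd(3,50)=1 -> changes
  Option E: v=79, gcd(3,79)=1 -> changes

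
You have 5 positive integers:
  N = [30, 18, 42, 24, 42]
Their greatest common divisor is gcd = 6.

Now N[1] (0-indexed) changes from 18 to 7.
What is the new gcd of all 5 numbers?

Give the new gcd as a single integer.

Numbers: [30, 18, 42, 24, 42], gcd = 6
Change: index 1, 18 -> 7
gcd of the OTHER numbers (without index 1): gcd([30, 42, 24, 42]) = 6
New gcd = gcd(g_others, new_val) = gcd(6, 7) = 1

Answer: 1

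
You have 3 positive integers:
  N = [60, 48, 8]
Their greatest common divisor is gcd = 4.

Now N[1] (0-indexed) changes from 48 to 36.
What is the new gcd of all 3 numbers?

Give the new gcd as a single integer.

Numbers: [60, 48, 8], gcd = 4
Change: index 1, 48 -> 36
gcd of the OTHER numbers (without index 1): gcd([60, 8]) = 4
New gcd = gcd(g_others, new_val) = gcd(4, 36) = 4

Answer: 4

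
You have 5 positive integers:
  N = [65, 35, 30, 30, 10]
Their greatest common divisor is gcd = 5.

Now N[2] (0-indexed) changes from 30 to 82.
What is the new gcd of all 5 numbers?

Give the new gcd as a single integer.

Numbers: [65, 35, 30, 30, 10], gcd = 5
Change: index 2, 30 -> 82
gcd of the OTHER numbers (without index 2): gcd([65, 35, 30, 10]) = 5
New gcd = gcd(g_others, new_val) = gcd(5, 82) = 1

Answer: 1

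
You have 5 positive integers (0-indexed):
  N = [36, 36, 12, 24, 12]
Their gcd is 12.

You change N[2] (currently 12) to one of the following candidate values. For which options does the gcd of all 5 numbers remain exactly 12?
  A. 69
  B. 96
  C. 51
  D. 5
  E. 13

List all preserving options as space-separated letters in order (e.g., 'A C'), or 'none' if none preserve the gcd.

Old gcd = 12; gcd of others (without N[2]) = 12
New gcd for candidate v: gcd(12, v). Preserves old gcd iff gcd(12, v) = 12.
  Option A: v=69, gcd(12,69)=3 -> changes
  Option B: v=96, gcd(12,96)=12 -> preserves
  Option C: v=51, gcd(12,51)=3 -> changes
  Option D: v=5, gcd(12,5)=1 -> changes
  Option E: v=13, gcd(12,13)=1 -> changes

Answer: B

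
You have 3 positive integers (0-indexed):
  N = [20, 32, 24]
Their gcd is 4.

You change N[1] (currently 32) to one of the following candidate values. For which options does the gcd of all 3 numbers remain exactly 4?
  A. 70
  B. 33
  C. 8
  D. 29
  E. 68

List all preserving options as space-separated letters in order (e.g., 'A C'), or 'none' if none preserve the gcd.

Answer: C E

Derivation:
Old gcd = 4; gcd of others (without N[1]) = 4
New gcd for candidate v: gcd(4, v). Preserves old gcd iff gcd(4, v) = 4.
  Option A: v=70, gcd(4,70)=2 -> changes
  Option B: v=33, gcd(4,33)=1 -> changes
  Option C: v=8, gcd(4,8)=4 -> preserves
  Option D: v=29, gcd(4,29)=1 -> changes
  Option E: v=68, gcd(4,68)=4 -> preserves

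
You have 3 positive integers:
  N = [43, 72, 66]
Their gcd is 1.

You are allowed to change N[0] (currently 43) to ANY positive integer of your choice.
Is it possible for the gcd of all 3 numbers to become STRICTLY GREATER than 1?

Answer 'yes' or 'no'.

Answer: yes

Derivation:
Current gcd = 1
gcd of all OTHER numbers (without N[0]=43): gcd([72, 66]) = 6
The new gcd after any change is gcd(6, new_value).
This can be at most 6.
Since 6 > old gcd 1, the gcd CAN increase (e.g., set N[0] = 6).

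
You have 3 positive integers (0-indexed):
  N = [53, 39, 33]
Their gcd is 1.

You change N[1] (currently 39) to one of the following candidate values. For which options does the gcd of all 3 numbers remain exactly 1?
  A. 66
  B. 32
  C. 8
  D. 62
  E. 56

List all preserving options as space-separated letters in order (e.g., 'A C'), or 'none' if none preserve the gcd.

Old gcd = 1; gcd of others (without N[1]) = 1
New gcd for candidate v: gcd(1, v). Preserves old gcd iff gcd(1, v) = 1.
  Option A: v=66, gcd(1,66)=1 -> preserves
  Option B: v=32, gcd(1,32)=1 -> preserves
  Option C: v=8, gcd(1,8)=1 -> preserves
  Option D: v=62, gcd(1,62)=1 -> preserves
  Option E: v=56, gcd(1,56)=1 -> preserves

Answer: A B C D E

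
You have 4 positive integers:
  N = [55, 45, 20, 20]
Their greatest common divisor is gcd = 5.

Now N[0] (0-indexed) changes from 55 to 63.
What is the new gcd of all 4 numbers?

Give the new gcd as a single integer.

Answer: 1

Derivation:
Numbers: [55, 45, 20, 20], gcd = 5
Change: index 0, 55 -> 63
gcd of the OTHER numbers (without index 0): gcd([45, 20, 20]) = 5
New gcd = gcd(g_others, new_val) = gcd(5, 63) = 1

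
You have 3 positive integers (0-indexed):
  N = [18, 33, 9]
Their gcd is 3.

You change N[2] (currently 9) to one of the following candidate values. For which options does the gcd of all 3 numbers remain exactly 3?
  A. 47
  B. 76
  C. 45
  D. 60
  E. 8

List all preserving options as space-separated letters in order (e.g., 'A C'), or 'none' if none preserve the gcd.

Answer: C D

Derivation:
Old gcd = 3; gcd of others (without N[2]) = 3
New gcd for candidate v: gcd(3, v). Preserves old gcd iff gcd(3, v) = 3.
  Option A: v=47, gcd(3,47)=1 -> changes
  Option B: v=76, gcd(3,76)=1 -> changes
  Option C: v=45, gcd(3,45)=3 -> preserves
  Option D: v=60, gcd(3,60)=3 -> preserves
  Option E: v=8, gcd(3,8)=1 -> changes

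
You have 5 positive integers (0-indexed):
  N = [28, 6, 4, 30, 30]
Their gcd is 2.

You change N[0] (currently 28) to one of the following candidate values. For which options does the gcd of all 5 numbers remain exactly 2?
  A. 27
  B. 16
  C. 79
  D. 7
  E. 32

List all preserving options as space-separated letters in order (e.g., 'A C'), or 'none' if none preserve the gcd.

Old gcd = 2; gcd of others (without N[0]) = 2
New gcd for candidate v: gcd(2, v). Preserves old gcd iff gcd(2, v) = 2.
  Option A: v=27, gcd(2,27)=1 -> changes
  Option B: v=16, gcd(2,16)=2 -> preserves
  Option C: v=79, gcd(2,79)=1 -> changes
  Option D: v=7, gcd(2,7)=1 -> changes
  Option E: v=32, gcd(2,32)=2 -> preserves

Answer: B E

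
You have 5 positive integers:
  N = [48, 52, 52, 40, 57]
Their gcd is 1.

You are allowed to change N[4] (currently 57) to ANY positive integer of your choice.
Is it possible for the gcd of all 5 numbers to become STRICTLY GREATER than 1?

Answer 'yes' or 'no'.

Current gcd = 1
gcd of all OTHER numbers (without N[4]=57): gcd([48, 52, 52, 40]) = 4
The new gcd after any change is gcd(4, new_value).
This can be at most 4.
Since 4 > old gcd 1, the gcd CAN increase (e.g., set N[4] = 4).

Answer: yes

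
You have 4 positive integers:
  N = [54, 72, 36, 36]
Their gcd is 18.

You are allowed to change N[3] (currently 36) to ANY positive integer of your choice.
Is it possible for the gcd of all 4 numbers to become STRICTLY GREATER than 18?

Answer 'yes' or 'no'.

Current gcd = 18
gcd of all OTHER numbers (without N[3]=36): gcd([54, 72, 36]) = 18
The new gcd after any change is gcd(18, new_value).
This can be at most 18.
Since 18 = old gcd 18, the gcd can only stay the same or decrease.

Answer: no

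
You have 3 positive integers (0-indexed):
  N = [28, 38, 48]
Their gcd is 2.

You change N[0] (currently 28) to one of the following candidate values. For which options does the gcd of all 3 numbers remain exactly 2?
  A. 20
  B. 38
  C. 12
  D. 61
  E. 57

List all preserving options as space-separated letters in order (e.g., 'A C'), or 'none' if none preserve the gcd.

Old gcd = 2; gcd of others (without N[0]) = 2
New gcd for candidate v: gcd(2, v). Preserves old gcd iff gcd(2, v) = 2.
  Option A: v=20, gcd(2,20)=2 -> preserves
  Option B: v=38, gcd(2,38)=2 -> preserves
  Option C: v=12, gcd(2,12)=2 -> preserves
  Option D: v=61, gcd(2,61)=1 -> changes
  Option E: v=57, gcd(2,57)=1 -> changes

Answer: A B C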